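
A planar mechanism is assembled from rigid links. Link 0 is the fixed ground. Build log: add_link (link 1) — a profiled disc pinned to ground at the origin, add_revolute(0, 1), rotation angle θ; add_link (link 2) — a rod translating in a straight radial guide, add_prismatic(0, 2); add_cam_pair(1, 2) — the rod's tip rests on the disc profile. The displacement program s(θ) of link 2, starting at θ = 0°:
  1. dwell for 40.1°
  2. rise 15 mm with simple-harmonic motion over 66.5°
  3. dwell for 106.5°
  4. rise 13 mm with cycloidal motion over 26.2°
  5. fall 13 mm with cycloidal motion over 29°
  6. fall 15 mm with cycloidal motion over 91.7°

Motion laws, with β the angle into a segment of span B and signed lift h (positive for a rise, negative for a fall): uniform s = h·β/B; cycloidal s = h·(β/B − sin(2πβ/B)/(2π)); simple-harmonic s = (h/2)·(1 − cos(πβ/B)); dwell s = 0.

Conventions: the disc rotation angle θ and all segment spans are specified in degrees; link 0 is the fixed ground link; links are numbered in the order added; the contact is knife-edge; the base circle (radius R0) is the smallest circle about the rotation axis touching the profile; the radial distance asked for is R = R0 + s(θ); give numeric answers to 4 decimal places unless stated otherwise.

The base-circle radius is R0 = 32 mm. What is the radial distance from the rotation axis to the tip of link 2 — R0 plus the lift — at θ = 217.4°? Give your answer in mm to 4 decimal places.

seg 1 [0°–40.1°] dwell: s stays 0.0000
seg 2 [40.1°–106.6°] simple-harmonic, h=15: full span → s += 15 → s = 15.0000
seg 3 [106.6°–213.1°] dwell: s stays 15.0000
seg 4 [213.1°–239.3°] cycloidal, h=13: θ=217.4° here. β=4.3, B=26.2. 13·(0.1641 − sin(2π·0.1641)/(2π)) = 0.3585 → s = 15.3585
R = R0 + s = 32 + 15.3585 = 47.3585

47.3585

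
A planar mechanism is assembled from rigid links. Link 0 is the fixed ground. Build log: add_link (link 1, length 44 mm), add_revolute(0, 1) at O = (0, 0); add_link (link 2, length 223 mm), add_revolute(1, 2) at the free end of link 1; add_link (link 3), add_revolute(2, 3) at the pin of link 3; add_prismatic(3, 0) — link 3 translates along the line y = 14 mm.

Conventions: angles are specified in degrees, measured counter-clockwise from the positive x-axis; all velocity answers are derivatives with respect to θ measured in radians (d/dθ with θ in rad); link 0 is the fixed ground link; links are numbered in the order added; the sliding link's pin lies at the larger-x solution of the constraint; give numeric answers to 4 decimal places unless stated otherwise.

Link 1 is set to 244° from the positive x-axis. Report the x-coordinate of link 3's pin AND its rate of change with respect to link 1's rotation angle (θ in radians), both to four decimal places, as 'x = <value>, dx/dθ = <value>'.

geometry: r = 44 mm, L = 223 mm, e = 14 mm
crank pin P = (r cos θ, r sin θ) = (-19.288330, -39.546938)
h = r sin θ − e = -39.546938 − 14 = -53.546938
x = r cos θ + √(L² − h²) = -19.288330 + 216.475692 = 197.187362
dx/dθ = −r sin θ − h·r cos θ/√(L² − h²) (θ in radians; h = -53.546938) = 34.775820

x = 197.1874, dx/dθ = 34.7758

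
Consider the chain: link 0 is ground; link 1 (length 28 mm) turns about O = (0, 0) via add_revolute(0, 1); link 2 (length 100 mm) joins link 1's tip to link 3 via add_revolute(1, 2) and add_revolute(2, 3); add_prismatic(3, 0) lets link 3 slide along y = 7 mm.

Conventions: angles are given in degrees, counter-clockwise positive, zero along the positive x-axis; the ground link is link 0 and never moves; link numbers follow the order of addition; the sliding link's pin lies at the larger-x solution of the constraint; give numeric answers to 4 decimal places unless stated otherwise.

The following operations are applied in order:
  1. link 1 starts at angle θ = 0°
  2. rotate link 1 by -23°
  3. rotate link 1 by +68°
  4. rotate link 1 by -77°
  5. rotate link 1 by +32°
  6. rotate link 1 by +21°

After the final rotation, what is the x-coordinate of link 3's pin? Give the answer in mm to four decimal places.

geometry: r = 28 mm, L = 100 mm, e = 7 mm; θ starts at 0°
rotate link 1 by -23°: θ ← 0° -23° = -23°
rotate link 1 by +68°: θ ← -23° +68° = 45°
rotate link 1 by -77°: θ ← 45° -77° = -32°
rotate link 1 by +32°: θ ← -32° +32° = 0°
rotate link 1 by +21°: θ ← 0° +21° = 21°
crank pin P = (r cos θ, r sin θ) = (26.140252, 10.034303)
h = r sin θ − e = 10.034303 − 7 = 3.034303
x = r cos θ + √(L² − h²) = 26.140252 + 99.953954 = 126.094206

126.0942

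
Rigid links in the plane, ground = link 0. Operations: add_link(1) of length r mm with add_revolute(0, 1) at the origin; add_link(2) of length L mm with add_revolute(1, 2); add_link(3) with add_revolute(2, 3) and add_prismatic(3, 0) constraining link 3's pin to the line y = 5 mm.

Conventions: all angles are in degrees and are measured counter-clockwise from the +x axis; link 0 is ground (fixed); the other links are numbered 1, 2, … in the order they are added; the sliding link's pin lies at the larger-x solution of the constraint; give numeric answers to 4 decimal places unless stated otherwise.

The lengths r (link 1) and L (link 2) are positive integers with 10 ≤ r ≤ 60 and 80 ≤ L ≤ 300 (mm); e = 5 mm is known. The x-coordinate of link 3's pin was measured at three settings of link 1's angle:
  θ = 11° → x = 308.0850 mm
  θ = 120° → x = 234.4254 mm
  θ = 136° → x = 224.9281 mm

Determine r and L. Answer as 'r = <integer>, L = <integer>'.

constraint per measurement: (x − r cos θ)² + (r sin θ − e)² = L²
subtracting the θ₁ and θ₂ equations cancels the r² and L² terms:
r = (x₁² − x₂²) / (2[(x₁cos θ₁ + e sin θ₁) − (x₂cos θ₂ + e sin θ₂)]) = 48.0000 → r = 48
L² = (x₁ − r cos θ₁)² + (r sin θ₁ − e)² = 68121.0163 → L = 261.0000 → L = 261
check at θ₃=136°: x = 224.9281 (printed 224.9281) ✓

r = 48, L = 261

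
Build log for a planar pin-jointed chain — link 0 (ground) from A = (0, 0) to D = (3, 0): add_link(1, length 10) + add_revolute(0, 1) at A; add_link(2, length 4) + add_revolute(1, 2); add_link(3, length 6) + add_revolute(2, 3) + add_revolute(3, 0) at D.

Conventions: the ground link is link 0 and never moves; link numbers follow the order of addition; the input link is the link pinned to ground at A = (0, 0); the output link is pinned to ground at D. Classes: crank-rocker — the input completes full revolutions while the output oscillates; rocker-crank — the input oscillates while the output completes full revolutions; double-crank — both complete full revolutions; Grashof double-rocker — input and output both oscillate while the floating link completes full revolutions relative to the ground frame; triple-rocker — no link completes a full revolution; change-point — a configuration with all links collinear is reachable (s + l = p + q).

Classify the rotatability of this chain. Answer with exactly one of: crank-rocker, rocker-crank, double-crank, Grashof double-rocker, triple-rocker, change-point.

lengths: ground=3, input=10, coupler=4, output=6
sorted: s=3 (shortest), l=10 (longest), p+q=10
s + l = 13 vs p + q = 10
s + l > p + q → non-Grashof → no link fully rotates → triple-rocker

triple-rocker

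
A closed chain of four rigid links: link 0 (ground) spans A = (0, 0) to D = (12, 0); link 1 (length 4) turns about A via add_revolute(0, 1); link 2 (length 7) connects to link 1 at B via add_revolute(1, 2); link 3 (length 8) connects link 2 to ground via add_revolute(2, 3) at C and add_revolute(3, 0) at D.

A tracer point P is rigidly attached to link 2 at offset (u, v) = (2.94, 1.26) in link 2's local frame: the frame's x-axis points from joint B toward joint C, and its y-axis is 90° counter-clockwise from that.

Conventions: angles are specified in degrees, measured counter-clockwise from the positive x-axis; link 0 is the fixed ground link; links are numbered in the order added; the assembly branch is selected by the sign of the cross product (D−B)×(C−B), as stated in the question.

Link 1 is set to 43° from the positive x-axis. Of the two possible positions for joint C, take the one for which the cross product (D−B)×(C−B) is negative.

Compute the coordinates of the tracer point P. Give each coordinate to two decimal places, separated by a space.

A=(0,0), D=(12.00,0)
B = A + 4.00·(cos43°, sin43°) = (2.9254, 2.7280)
|BD| = 9.4758
circle(B,7.00) ∩ circle(D,8.00): a=3.9464, h=5.7815
  candidates: C₊=(8.3692,7.1286) cross=54.784; C₋=(5.0403,-3.9449) cross=-54.784
  branch - wants cross < 0 → take C=(5.0403,-3.9449) (cross=-54.784)
ex = (C−B)/|BC| = (0.3021,-0.9533); ey = (0.9533,0.3021)
P = B + 2.94·ex + 1.26·ey = (5.0148,0.3061)

5.01 0.31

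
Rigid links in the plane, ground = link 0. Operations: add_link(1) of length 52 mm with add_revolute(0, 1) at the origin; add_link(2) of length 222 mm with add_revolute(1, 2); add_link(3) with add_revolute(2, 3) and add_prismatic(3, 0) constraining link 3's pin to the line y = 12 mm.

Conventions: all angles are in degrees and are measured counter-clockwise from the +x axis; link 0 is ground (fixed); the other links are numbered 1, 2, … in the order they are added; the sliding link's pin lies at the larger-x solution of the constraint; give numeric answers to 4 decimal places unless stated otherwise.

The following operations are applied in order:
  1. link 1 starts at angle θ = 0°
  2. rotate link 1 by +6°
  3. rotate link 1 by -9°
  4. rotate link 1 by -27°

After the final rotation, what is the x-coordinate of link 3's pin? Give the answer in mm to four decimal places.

geometry: r = 52 mm, L = 222 mm, e = 12 mm; θ starts at 0°
rotate link 1 by +6°: θ ← 0° +6° = 6°
rotate link 1 by -9°: θ ← 6° -9° = -3°
rotate link 1 by -27°: θ ← -3° -27° = -30°
crank pin P = (r cos θ, r sin θ) = (45.033321, -26.000000)
h = r sin θ − e = -26.000000 − 12 = -38.000000
x = r cos θ + √(L² − h²) = 45.033321 + 218.723570 = 263.756891

263.7569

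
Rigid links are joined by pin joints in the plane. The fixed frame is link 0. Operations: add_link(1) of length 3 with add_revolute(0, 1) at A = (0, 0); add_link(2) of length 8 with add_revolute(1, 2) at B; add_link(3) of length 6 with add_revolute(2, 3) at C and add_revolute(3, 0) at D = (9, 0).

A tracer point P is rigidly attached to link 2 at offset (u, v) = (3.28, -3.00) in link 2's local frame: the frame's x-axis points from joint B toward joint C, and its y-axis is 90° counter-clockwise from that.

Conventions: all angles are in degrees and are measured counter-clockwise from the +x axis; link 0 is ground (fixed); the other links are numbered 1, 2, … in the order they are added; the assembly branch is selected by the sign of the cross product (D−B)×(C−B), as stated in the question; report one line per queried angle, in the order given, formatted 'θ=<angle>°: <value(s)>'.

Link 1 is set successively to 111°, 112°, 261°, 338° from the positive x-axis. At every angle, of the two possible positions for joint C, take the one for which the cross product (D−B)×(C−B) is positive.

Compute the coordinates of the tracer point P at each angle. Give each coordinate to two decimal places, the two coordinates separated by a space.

A=(0,0), D=(9.00,0)
θ=111°: B = A + 3.00·(cos111°, sin111°) = (-1.0751, 2.8007)
θ=111°: |BD| = 10.4571
θ=111°: circle(B,8.00) ∩ circle(D,6.00): a=6.5674, h=4.5683
θ=111°:   candidates: C₊=(6.4759,5.4432) cross=47.772; C₋=(4.0288,-3.3596) cross=-47.772
θ=111°:   branch + wants cross > 0 → take C=(6.4759,5.4432) (cross=47.772)
θ=111°: ex = (C−B)/|BC| = (0.9439,0.3303); ey = (-0.3303,0.9439)
θ=111°: P = B + 3.28·ex + -3.00·ey = (3.0117,1.0525)
θ=112°: B = A + 3.00·(cos112°, sin112°) = (-1.1238, 2.7816)
θ=112°: |BD| = 10.4990
θ=112°: circle(B,8.00) ∩ circle(D,6.00): a=6.5830, h=4.5458
θ=112°:   candidates: C₊=(6.4283,5.4209) cross=47.727; C₋=(4.0195,-3.3459) cross=-47.727
θ=112°:   branch + wants cross > 0 → take C=(6.4283,5.4209) (cross=47.727)
θ=112°: ex = (C−B)/|BC| = (0.9440,0.3299); ey = (-0.3299,0.9440)
θ=112°: P = B + 3.28·ex + -3.00·ey = (2.9623,1.0317)
θ=261°: B = A + 3.00·(cos261°, sin261°) = (-0.4693, -2.9631)
θ=261°: |BD| = 9.9221
θ=261°: circle(B,8.00) ∩ circle(D,6.00): a=6.3720, h=4.8371
θ=261°:   candidates: C₊=(4.1674,3.5562) cross=47.994; C₋=(7.0565,-5.6765) cross=-47.994
θ=261°:   branch + wants cross > 0 → take C=(4.1674,3.5562) (cross=47.994)
θ=261°: ex = (C−B)/|BC| = (0.5796,0.8149); ey = (-0.8149,0.5796)
θ=261°: P = B + 3.28·ex + -3.00·ey = (3.8765,-2.0290)
θ=338°: B = A + 3.00·(cos338°, sin338°) = (2.7816, -1.1238)
θ=338°: |BD| = 6.3192
θ=338°: circle(B,8.00) ∩ circle(D,6.00): a=5.3751, h=5.9253
θ=338°:   candidates: C₊=(7.0172,5.6629) cross=37.443; C₋=(9.1247,-5.9987) cross=-37.443
θ=338°:   branch + wants cross > 0 → take C=(7.0172,5.6629) (cross=37.443)
θ=338°: ex = (C−B)/|BC| = (0.5295,0.8483); ey = (-0.8483,0.5295)
θ=338°: P = B + 3.28·ex + -3.00·ey = (7.0632,0.0704)

θ=111°: 3.01 1.05
θ=112°: 2.96 1.03
θ=261°: 3.88 -2.03
θ=338°: 7.06 0.07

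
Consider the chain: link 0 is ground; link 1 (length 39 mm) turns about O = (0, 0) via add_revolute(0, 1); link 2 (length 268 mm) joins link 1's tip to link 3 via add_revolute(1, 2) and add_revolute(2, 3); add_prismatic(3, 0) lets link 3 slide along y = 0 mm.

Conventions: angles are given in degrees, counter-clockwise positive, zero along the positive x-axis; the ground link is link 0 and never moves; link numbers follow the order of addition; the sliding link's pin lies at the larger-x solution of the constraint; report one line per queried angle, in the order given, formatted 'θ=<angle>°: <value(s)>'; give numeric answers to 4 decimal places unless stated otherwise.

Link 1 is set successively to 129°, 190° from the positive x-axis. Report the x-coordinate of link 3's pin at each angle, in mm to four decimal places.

geometry: r = 39 mm, L = 268 mm, e = 0 mm
θ=129°: crank pin P = (r cos θ, r sin θ) = (-24.543495, 30.308692)
θ=129°: h = r sin θ − e = 30.308692 − 0 = 30.308692
θ=129°: x = r cos θ + √(L² − h²) = -24.543495 + 266.280647 = 241.737152
θ=190°: crank pin P = (r cos θ, r sin θ) = (-38.407502, -6.772279)
θ=190°: h = r sin θ − e = -6.772279 − 0 = -6.772279
θ=190°: x = r cos θ + √(L² − h²) = -38.407502 + 267.914420 = 229.506917

θ=129°: 241.7372
θ=190°: 229.5069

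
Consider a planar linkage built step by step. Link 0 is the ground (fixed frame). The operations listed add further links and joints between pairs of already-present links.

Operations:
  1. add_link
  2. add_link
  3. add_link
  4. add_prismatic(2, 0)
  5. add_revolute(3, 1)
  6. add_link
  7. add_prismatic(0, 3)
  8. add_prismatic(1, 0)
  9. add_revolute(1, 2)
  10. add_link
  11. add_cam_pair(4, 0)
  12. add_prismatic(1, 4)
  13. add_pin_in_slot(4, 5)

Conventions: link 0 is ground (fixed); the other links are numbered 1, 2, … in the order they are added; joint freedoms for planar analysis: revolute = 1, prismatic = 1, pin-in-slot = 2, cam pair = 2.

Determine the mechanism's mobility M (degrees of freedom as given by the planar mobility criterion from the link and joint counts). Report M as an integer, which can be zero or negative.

L=1 J1=0 J2=0
add link → L=2 J1=0 J2=0
add link → L=3 J1=0 J2=0
add link → L=4 J1=0 J2=0
P@2,0 dof=1 J1 → L=4 J1=1 J2=0
R@3,1 dof=1 J1 → L=4 J1=2 J2=0
add link → L=5 J1=2 J2=0
P@0,3 dof=1 J1 → L=5 J1=3 J2=0
P@1,0 dof=1 J1 → L=5 J1=4 J2=0
R@1,2 dof=1 J1 → L=5 J1=5 J2=0
add link → L=6 J1=5 J2=0
C@4,0 dof=2 J2 → L=6 J1=5 J2=1
P@1,4 dof=1 J1 → L=6 J1=6 J2=1
PS@4,5 dof=2 J2 → L=6 J1=6 J2=2
M=3(L−1)−2J1−J2=3·5−2·6−2=1

M = 1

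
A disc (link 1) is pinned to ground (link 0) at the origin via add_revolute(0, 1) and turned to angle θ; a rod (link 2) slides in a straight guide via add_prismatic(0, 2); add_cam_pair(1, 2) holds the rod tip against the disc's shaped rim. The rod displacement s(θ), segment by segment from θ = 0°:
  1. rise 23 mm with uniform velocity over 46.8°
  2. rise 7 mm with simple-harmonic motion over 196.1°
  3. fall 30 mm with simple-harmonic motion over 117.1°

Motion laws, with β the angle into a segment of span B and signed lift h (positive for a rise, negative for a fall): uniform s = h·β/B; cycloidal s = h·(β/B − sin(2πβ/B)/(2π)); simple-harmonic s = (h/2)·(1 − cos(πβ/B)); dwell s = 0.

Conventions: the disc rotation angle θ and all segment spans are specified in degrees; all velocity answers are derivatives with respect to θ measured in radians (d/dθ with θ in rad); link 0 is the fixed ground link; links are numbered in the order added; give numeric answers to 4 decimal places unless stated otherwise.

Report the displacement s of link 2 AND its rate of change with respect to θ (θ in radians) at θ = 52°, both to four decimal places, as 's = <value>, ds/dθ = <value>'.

segment 1 (0° to 46.8°, uniform, h = 23) is passed completely: s = 0.0000 + (23) = 23.0000
θ = 52° falls in segment 2 (46.8° to 242.9°, simple-harmonic, h = 7): β = 52 − 46.8 = 5.2°, B = 196.1°; Δs = 7/2·(1 − cos(π·0.0265)) = 0.0121; s = 23.0000 + 0.0121 = 23.0121
velocity in seg [46.8°–242.9°] (simple-harmonic), θ in radians: β = 5.2° = 0.0908 rad, B = 196.1° = 3.4226 rad; ds/dθ = (πh/(2B)) sin(πβ/B) = (π·7/(2·3.4226)) sin(π·0.0265) = 0.267323 mm/rad

s = 23.0121, ds/dθ = 0.2673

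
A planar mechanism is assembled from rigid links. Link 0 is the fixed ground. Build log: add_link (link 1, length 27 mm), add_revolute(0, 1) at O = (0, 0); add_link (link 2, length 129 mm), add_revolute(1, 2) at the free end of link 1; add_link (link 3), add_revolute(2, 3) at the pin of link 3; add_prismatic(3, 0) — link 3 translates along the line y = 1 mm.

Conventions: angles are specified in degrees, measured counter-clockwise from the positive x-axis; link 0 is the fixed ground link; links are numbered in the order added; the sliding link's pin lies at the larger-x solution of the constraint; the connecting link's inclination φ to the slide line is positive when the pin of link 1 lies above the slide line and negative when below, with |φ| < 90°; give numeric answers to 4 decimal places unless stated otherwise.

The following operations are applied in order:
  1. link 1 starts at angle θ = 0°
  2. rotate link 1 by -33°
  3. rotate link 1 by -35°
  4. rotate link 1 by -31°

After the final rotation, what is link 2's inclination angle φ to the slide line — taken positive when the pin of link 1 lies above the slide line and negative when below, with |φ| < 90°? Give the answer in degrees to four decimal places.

geometry: r = 27 mm, L = 129 mm, e = 1 mm; θ starts at 0°
rotate link 1 by -33°: θ ← 0° -33° = -33°
rotate link 1 by -35°: θ ← -33° -35° = -68°
rotate link 1 by -31°: θ ← -68° -31° = -99°
h = r sin θ − e = -26.667585 − 1 = -27.667585
sin φ = h / L = -27.667585 / 129 = -0.21447740
φ = arcsin(-0.21447740) = -12.384870°

-12.3849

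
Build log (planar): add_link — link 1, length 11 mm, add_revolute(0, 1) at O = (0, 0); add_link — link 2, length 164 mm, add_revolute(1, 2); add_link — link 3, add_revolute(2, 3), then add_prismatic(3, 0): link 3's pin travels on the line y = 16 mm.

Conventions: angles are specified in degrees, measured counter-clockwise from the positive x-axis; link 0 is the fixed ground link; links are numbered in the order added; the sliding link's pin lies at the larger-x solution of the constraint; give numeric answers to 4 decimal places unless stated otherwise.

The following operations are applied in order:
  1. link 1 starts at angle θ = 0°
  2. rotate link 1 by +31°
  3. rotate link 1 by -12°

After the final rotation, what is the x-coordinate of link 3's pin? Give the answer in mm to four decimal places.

geometry: r = 11 mm, L = 164 mm, e = 16 mm; θ starts at 0°
rotate link 1 by +31°: θ ← 0° +31° = 31°
rotate link 1 by -12°: θ ← 31° -12° = 19°
crank pin P = (r cos θ, r sin θ) = (10.400704, 3.581250)
h = r sin θ − e = 3.581250 − 16 = -12.418750
x = r cos θ + √(L² − h²) = 10.400704 + 163.529125 = 173.929829

173.9298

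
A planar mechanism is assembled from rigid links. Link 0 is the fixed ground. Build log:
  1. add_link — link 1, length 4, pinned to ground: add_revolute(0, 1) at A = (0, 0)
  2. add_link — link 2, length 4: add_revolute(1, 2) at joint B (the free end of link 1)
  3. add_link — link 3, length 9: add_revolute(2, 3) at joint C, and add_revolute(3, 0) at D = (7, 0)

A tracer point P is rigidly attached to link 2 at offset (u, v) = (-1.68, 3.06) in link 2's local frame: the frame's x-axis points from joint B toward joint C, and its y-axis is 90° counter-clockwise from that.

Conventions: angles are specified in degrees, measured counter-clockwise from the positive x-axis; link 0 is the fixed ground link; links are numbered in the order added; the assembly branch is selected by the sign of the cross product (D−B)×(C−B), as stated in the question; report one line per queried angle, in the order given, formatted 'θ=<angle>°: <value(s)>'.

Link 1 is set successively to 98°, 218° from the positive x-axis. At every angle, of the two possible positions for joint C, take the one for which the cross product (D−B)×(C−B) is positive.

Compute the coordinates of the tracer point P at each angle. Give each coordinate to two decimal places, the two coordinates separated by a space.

A=(0,0), D=(7.00,0)
θ=98°: B = A + 4.00·(cos98°, sin98°) = (-0.5567, 3.9611)
θ=98°: |BD| = 8.5319
θ=98°: circle(B,4.00) ∩ circle(D,9.00): a=0.4567, h=3.9738
θ=98°:   candidates: C₊=(1.6928,7.2686) cross=33.904; C₋=(-1.9971,0.2294) cross=-33.904
θ=98°:   branch + wants cross > 0 → take C=(1.6928,7.2686) (cross=33.904)
θ=98°: ex = (C−B)/|BC| = (0.5624,0.8269); ey = (-0.8269,0.5624)
θ=98°: P = B + -1.68·ex + 3.06·ey = (-4.0317,4.2927)
θ=218°: B = A + 4.00·(cos218°, sin218°) = (-3.1520, -2.4626)
θ=218°: |BD| = 10.4465
θ=218°: circle(B,4.00) ∩ circle(D,9.00): a=2.1121, h=3.3969
θ=218°:   candidates: C₊=(-1.9002,1.3364) cross=35.486; C₋=(-0.2987,-5.2659) cross=-35.486
θ=218°:   branch + wants cross > 0 → take C=(-1.9002,1.3364) (cross=35.486)
θ=218°: ex = (C−B)/|BC| = (0.3130,0.9498); ey = (-0.9498,0.3130)
θ=218°: P = B + -1.68·ex + 3.06·ey = (-6.5841,-3.1006)

θ=98°: -4.03 4.29
θ=218°: -6.58 -3.10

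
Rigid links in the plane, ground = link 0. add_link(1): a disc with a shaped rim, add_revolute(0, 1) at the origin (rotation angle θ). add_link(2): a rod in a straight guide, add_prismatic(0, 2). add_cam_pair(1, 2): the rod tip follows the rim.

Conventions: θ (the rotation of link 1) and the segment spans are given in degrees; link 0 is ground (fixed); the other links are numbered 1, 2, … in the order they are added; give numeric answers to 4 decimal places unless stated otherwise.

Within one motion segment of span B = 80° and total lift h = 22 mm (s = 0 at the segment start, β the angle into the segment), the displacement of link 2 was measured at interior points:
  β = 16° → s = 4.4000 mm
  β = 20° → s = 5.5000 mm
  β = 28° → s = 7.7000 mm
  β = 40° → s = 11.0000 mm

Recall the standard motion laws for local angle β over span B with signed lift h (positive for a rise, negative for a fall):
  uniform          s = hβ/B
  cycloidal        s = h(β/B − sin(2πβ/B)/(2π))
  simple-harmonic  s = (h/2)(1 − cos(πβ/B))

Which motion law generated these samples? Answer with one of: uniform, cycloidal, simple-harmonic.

candidates at β/B = r: uniform s = h·r (linear in β); cycloidal s = h·(r − sin(2πr)/(2π)); simple-harmonic s = (h/2)(1 − cos(πr))
β=16°: printed 4.4000 | uniform 4.4000, cycloidal 1.0700, simple-harmonic 2.1008
β=20°: printed 5.5000 | uniform 5.5000, cycloidal 1.9986, simple-harmonic 3.2218
β=28°: printed 7.7000 | uniform 7.7000, cycloidal 4.8673, simple-harmonic 6.0061
β=40°: printed 11.0000 | uniform 11.0000, cycloidal 11.0000, simple-harmonic 11.0000
only one law matches every sample → uniform

uniform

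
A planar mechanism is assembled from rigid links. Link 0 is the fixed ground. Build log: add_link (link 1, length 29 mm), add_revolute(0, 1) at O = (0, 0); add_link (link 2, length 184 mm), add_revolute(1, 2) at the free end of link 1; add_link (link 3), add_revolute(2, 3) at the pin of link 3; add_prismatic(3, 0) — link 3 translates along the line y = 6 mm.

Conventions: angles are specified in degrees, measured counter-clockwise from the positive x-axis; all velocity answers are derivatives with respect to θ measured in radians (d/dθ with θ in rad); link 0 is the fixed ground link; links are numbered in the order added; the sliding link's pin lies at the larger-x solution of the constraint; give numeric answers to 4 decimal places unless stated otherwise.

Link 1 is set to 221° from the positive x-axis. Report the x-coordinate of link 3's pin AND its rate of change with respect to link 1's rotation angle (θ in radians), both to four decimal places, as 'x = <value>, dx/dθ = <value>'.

geometry: r = 29 mm, L = 184 mm, e = 6 mm
crank pin P = (r cos θ, r sin θ) = (-21.886578, -19.025712)
h = r sin θ − e = -19.025712 − 6 = -25.025712
x = r cos θ + √(L² − h²) = -21.886578 + 182.290191 = 160.403613
dx/dθ = −r sin θ − h·r cos θ/√(L² − h²) (θ in radians; h = -25.025712) = 16.021013

x = 160.4036, dx/dθ = 16.0210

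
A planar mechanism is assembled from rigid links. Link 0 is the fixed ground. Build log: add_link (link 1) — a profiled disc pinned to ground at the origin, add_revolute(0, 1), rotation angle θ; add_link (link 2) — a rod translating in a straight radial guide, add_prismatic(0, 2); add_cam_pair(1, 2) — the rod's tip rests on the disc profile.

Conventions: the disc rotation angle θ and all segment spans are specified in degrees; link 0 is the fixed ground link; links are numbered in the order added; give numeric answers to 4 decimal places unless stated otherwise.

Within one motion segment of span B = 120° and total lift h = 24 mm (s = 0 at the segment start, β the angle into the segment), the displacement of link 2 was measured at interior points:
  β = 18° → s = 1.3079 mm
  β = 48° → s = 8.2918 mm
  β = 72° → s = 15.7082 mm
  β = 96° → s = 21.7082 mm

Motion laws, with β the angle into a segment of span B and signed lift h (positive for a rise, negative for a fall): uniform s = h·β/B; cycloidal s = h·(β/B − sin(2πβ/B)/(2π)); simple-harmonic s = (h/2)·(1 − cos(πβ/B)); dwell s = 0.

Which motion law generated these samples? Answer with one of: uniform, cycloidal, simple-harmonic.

candidates at β/B = r: uniform s = h·r (linear in β); cycloidal s = h·(r − sin(2πr)/(2π)); simple-harmonic s = (h/2)(1 − cos(πr))
β=18°: printed 1.3079 | uniform 3.6000, cycloidal 0.5098, simple-harmonic 1.3079
β=48°: printed 8.2918 | uniform 9.6000, cycloidal 7.3548, simple-harmonic 8.2918
β=72°: printed 15.7082 | uniform 14.4000, cycloidal 16.6452, simple-harmonic 15.7082
β=96°: printed 21.7082 | uniform 19.2000, cycloidal 22.8328, simple-harmonic 21.7082
only one law matches every sample → simple-harmonic

simple-harmonic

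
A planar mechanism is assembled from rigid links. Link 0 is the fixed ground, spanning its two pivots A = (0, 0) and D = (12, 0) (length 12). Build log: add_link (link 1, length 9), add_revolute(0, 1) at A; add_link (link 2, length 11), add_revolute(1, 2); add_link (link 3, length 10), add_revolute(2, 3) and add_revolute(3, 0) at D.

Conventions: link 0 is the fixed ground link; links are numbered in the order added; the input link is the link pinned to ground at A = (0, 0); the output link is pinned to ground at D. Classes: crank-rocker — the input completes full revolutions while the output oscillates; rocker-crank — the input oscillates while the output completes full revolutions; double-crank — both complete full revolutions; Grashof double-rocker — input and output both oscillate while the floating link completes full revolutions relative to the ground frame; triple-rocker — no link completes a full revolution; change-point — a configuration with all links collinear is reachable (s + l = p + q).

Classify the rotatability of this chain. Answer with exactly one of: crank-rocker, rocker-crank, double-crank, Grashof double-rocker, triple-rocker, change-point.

lengths: ground=12, input=9, coupler=11, output=10
sorted: s=9 (shortest), l=12 (longest), p+q=21
s + l = 21 vs p + q = 21
s + l = p + q → change-point (collinear configuration reachable)

change-point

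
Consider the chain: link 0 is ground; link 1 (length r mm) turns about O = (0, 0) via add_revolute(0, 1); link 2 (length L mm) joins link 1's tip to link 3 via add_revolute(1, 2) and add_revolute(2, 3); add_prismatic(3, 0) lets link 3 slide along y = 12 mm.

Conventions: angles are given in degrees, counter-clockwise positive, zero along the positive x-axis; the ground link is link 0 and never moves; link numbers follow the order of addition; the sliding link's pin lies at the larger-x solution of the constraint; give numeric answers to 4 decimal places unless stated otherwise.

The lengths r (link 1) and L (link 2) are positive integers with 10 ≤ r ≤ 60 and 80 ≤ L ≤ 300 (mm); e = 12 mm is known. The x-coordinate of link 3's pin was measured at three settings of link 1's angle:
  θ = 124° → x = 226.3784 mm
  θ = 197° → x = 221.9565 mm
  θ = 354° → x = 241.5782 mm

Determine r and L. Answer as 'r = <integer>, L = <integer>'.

constraint per measurement: (x − r cos θ)² + (r sin θ − e)² = L²
subtracting the θ₁ and θ₂ equations cancels the r² and L² terms:
r = (x₁² − x₂²) / (2[(x₁cos θ₁ + e sin θ₁) − (x₂cos θ₂ + e sin θ₂)]) = 9.9999 → r = 10
L² = (x₁ − r cos θ₁)² + (r sin θ₁ − e)² = 53823.9949 → L = 232.0000 → L = 232
check at θ₃=354°: x = 241.5782 (printed 241.5782) ✓

r = 10, L = 232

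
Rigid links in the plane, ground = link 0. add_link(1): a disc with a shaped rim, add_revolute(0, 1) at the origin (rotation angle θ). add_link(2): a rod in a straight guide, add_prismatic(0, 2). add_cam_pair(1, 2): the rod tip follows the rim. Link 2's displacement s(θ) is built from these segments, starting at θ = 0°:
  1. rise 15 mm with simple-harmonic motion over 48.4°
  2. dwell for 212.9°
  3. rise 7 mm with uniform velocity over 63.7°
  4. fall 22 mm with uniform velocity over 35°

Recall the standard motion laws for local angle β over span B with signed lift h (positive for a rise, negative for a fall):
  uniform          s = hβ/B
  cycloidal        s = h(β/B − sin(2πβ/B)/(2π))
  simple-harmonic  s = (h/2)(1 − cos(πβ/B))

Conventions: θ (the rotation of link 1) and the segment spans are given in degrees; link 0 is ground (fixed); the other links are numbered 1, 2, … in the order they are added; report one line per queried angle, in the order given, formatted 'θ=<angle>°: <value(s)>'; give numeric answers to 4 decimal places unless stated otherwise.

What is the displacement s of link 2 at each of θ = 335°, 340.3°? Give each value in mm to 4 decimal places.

segment 1 (0° to 48.4°, simple-harmonic, h = 15) is passed completely: s = 0.0000 + (15) = 15.0000
segment 2 (48.4° to 261.3°, dwell): s unchanged at 15.0000
segment 3 (261.3° to 325°, uniform, h = 7) is passed completely: s = 15.0000 + (7) = 22.0000
θ = 335° falls in segment 4 (325° to 360°, uniform, h = -22): β = 335 − 325 = 10°, B = 35°; Δs = -22·10/35 = -6.2857; s = 22.0000 − 6.2857 = 15.7143
θ = 340.3° falls in segment 4 (325° to 360°, uniform, h = -22): β = 340.3 − 325 = 15.3°, B = 35°; Δs = -22·15.3/35 = -9.6171; s = 22.0000 − 9.6171 = 12.3829

θ=335°: 15.7143
θ=340.3°: 12.3829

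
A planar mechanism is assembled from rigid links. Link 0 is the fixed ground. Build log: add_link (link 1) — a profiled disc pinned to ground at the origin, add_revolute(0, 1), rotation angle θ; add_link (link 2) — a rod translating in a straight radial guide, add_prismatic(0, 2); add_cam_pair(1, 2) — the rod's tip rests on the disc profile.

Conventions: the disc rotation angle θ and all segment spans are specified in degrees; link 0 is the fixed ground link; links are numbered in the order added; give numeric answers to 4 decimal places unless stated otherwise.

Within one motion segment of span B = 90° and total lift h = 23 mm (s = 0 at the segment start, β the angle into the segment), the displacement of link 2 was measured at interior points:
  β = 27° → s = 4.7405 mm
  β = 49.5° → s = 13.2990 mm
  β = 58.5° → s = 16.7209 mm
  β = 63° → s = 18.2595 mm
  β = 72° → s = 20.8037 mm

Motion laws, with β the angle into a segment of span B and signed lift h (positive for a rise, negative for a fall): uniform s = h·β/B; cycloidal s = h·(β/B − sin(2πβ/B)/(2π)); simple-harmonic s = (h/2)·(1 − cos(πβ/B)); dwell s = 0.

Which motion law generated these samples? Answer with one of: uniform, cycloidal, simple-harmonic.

candidates at β/B = r: uniform s = h·r (linear in β); cycloidal s = h·(r − sin(2πr)/(2π)); simple-harmonic s = (h/2)(1 − cos(πr))
β=27°: printed 4.7405 | uniform 6.9000, cycloidal 3.4186, simple-harmonic 4.7405
β=49.5°: printed 13.2990 | uniform 12.6500, cycloidal 13.7812, simple-harmonic 13.2990
β=58.5°: printed 16.7209 | uniform 14.9500, cycloidal 17.9115, simple-harmonic 16.7209
β=63°: printed 18.2595 | uniform 16.1000, cycloidal 19.5814, simple-harmonic 18.2595
β=72°: printed 20.8037 | uniform 18.4000, cycloidal 21.8814, simple-harmonic 20.8037
only one law matches every sample → simple-harmonic

simple-harmonic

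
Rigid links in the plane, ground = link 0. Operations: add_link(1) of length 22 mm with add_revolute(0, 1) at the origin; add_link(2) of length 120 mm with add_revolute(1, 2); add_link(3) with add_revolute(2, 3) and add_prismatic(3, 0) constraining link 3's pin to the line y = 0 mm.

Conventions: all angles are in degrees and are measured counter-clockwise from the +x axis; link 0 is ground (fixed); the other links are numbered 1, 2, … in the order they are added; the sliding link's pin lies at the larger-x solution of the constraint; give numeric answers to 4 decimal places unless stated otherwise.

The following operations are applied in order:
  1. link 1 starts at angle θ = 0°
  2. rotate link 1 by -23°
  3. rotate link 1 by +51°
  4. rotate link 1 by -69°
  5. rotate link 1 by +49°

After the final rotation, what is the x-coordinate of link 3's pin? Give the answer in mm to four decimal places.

geometry: r = 22 mm, L = 120 mm, e = 0 mm; θ starts at 0°
rotate link 1 by -23°: θ ← 0° -23° = -23°
rotate link 1 by +51°: θ ← -23° +51° = 28°
rotate link 1 by -69°: θ ← 28° -69° = -41°
rotate link 1 by +49°: θ ← -41° +49° = 8°
crank pin P = (r cos θ, r sin θ) = (21.785898, 3.061808)
h = r sin θ − e = 3.061808 − 0 = 3.061808
x = r cos θ + √(L² − h²) = 21.785898 + 119.960933 = 141.746830

141.7468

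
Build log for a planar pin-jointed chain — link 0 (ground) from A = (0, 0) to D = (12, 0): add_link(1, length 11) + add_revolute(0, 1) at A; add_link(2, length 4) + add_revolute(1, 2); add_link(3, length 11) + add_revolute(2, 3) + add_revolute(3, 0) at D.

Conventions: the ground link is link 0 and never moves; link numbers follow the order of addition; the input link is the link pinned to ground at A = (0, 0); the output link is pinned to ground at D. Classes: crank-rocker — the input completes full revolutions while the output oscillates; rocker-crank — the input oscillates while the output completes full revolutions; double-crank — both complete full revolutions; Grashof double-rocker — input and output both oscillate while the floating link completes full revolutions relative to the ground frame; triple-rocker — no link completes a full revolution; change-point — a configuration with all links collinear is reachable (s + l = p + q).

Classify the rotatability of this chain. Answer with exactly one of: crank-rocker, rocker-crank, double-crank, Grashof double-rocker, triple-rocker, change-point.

lengths: ground=12, input=11, coupler=4, output=11
sorted: s=4 (shortest), l=12 (longest), p+q=22
s + l = 16 vs p + q = 22
s + l < p + q (Grashof) with shortest = coupler link → Grashof double-rocker

Grashof double-rocker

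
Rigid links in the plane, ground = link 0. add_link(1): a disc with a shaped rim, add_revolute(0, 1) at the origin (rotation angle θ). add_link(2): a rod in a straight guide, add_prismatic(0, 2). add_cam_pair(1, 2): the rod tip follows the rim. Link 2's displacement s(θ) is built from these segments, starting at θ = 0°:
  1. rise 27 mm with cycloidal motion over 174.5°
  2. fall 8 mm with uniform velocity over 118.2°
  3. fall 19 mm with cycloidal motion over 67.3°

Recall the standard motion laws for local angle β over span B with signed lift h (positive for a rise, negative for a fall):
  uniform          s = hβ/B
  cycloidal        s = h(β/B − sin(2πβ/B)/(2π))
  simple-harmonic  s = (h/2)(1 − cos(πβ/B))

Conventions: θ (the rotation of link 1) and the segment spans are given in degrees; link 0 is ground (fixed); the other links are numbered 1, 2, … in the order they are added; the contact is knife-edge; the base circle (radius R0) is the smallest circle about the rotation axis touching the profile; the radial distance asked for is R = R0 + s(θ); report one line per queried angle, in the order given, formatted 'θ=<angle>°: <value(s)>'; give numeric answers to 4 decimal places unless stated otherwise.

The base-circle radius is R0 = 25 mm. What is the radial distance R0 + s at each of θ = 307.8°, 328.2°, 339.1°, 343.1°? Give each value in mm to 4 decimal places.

segment 1 (0° to 174.5°, cycloidal, h = 27) is passed completely: s = 0.0000 + (27) = 27.0000
segment 2 (174.5° to 292.7°, uniform, h = -8) is passed completely: s = 27.0000 + (-8) = 19.0000
θ = 307.8° falls in segment 3 (292.7° to 360°, cycloidal, h = -19): β = 307.8 − 292.7 = 15.1°, B = 67.3°; Δs = -19·(0.2244 − sin(2π·0.2244)/(2π)) = -1.2782; s = 19.0000 − 1.2782 = 17.7218
θ = 328.2° falls in segment 3 (292.7° to 360°, cycloidal, h = -19): β = 328.2 − 292.7 = 35.5°, B = 67.3°; Δs = -19·(0.5275 − sin(2π·0.5275)/(2π)) = -10.5420; s = 19.0000 − 10.5420 = 8.4580
θ = 339.1° falls in segment 3 (292.7° to 360°, cycloidal, h = -19): β = 339.1 − 292.7 = 46.4°, B = 67.3°; Δs = -19·(0.6895 − sin(2π·0.6895)/(2π)) = -15.9073; s = 19.0000 − 15.9073 = 3.0927
θ = 343.1° falls in segment 3 (292.7° to 360°, cycloidal, h = -19): β = 343.1 − 292.7 = 50.4°, B = 67.3°; Δs = -19·(0.7489 − sin(2π·0.7489)/(2π)) = -17.2527; s = 19.0000 − 17.2527 = 1.7473
θ=307.8°: R = R0 + s = 25 + 17.7218 = 42.7218
θ=328.2°: R = R0 + s = 25 + 8.4580 = 33.4580
θ=339.1°: R = R0 + s = 25 + 3.0927 = 28.0927
θ=343.1°: R = R0 + s = 25 + 1.7473 = 26.7473

θ=307.8°: 42.7218
θ=328.2°: 33.4580
θ=339.1°: 28.0927
θ=343.1°: 26.7473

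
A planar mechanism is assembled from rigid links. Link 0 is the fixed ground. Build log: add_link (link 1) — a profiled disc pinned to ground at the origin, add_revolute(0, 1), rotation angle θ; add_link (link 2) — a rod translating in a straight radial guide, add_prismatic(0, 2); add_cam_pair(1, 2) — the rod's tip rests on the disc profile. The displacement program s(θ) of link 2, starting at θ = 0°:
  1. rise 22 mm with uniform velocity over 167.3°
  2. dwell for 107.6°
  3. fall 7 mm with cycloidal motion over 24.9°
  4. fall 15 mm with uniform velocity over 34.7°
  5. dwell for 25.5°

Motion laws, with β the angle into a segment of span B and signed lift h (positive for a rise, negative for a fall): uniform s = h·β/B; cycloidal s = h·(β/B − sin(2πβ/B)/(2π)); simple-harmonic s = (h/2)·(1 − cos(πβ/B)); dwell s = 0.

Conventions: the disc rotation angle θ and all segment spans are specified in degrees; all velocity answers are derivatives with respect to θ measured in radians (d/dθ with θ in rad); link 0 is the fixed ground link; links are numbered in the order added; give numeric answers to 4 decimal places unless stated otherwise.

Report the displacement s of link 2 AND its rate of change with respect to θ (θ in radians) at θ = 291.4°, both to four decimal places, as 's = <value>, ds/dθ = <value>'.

seg 1 [0°–167.3°] uniform, h=22: full span → s += 22 → s = 22.0000
seg 2 [167.3°–274.9°] dwell: s stays 22.0000
seg 3 [274.9°–299.8°] cycloidal, h=-7: θ=291.4° here. β=16.5, B=24.9. -7·(0.6627 − sin(2π·0.6627)/(2π)) = -5.5890 → s = 16.4110
velocity in seg [274.9°–299.8°] (cycloidal), θ in radians: β = 16.5° = 0.2880 rad, B = 24.9° = 0.4346 rad; ds/dθ = (h/B)(1 − cos(2πβ/B)) = ((-7)/0.4346)(1 − cos(2π·0.6627)) = -24.510261 mm/rad

s = 16.4110, ds/dθ = -24.5103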